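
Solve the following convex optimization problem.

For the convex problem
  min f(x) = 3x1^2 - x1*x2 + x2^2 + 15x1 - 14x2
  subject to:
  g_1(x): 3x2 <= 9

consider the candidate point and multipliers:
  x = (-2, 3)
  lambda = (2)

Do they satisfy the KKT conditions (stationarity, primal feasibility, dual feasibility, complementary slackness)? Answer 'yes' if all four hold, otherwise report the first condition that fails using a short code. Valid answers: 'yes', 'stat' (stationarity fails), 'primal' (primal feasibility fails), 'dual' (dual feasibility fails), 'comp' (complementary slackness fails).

Gradient of f: grad f(x) = Q x + c = (0, -6)
Constraint values g_i(x) = a_i^T x - b_i:
  g_1((-2, 3)) = 0
Stationarity residual: grad f(x) + sum_i lambda_i a_i = (0, 0)
  -> stationarity OK
Primal feasibility (all g_i <= 0): OK
Dual feasibility (all lambda_i >= 0): OK
Complementary slackness (lambda_i * g_i(x) = 0 for all i): OK

Verdict: yes, KKT holds.

yes


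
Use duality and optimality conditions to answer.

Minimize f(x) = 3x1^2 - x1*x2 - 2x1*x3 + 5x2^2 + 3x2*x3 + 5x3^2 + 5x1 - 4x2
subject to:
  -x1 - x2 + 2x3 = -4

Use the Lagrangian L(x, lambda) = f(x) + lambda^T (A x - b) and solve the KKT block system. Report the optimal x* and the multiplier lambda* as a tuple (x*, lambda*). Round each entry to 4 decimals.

Form the Lagrangian:
  L(x, lambda) = (1/2) x^T Q x + c^T x + lambda^T (A x - b)
Stationarity (grad_x L = 0): Q x + c + A^T lambda = 0.
Primal feasibility: A x = b.

This gives the KKT block system:
  [ Q   A^T ] [ x     ]   [-c ]
  [ A    0  ] [ lambda ] = [ b ]

Solving the linear system:
  x*      = (-0.2532, 1.323, -1.4651)
  lambda* = (5.0879)
  f(x*)   = 6.8966

x* = (-0.2532, 1.323, -1.4651), lambda* = (5.0879)


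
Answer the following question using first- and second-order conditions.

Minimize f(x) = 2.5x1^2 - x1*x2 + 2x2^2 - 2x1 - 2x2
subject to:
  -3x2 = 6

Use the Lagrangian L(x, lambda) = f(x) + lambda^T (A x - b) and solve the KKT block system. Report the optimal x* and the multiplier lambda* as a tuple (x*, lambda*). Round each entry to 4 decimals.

Form the Lagrangian:
  L(x, lambda) = (1/2) x^T Q x + c^T x + lambda^T (A x - b)
Stationarity (grad_x L = 0): Q x + c + A^T lambda = 0.
Primal feasibility: A x = b.

This gives the KKT block system:
  [ Q   A^T ] [ x     ]   [-c ]
  [ A    0  ] [ lambda ] = [ b ]

Solving the linear system:
  x*      = (0, -2)
  lambda* = (-3.3333)
  f(x*)   = 12

x* = (0, -2), lambda* = (-3.3333)


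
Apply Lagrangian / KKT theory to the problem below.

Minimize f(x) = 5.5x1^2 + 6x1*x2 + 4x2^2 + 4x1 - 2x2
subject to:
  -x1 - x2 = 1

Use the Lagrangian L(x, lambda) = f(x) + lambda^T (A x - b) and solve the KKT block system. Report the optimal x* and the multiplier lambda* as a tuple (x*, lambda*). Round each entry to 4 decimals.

Form the Lagrangian:
  L(x, lambda) = (1/2) x^T Q x + c^T x + lambda^T (A x - b)
Stationarity (grad_x L = 0): Q x + c + A^T lambda = 0.
Primal feasibility: A x = b.

This gives the KKT block system:
  [ Q   A^T ] [ x     ]   [-c ]
  [ A    0  ] [ lambda ] = [ b ]

Solving the linear system:
  x*      = (-1.1429, 0.1429)
  lambda* = (-7.7143)
  f(x*)   = 1.4286

x* = (-1.1429, 0.1429), lambda* = (-7.7143)


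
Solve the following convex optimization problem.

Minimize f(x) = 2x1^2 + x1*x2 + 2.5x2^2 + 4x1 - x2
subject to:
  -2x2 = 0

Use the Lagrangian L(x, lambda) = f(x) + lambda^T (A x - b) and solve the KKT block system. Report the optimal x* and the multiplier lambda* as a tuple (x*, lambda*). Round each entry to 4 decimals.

Form the Lagrangian:
  L(x, lambda) = (1/2) x^T Q x + c^T x + lambda^T (A x - b)
Stationarity (grad_x L = 0): Q x + c + A^T lambda = 0.
Primal feasibility: A x = b.

This gives the KKT block system:
  [ Q   A^T ] [ x     ]   [-c ]
  [ A    0  ] [ lambda ] = [ b ]

Solving the linear system:
  x*      = (-1, 0)
  lambda* = (-1)
  f(x*)   = -2

x* = (-1, 0), lambda* = (-1)


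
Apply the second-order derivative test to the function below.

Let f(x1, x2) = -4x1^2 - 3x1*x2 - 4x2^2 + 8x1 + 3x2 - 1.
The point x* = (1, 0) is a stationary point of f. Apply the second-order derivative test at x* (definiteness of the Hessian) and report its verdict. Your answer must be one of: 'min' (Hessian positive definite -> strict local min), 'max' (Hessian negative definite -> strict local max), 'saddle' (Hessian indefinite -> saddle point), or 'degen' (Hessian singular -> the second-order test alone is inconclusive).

Compute the Hessian H = grad^2 f:
  H = [[-8, -3], [-3, -8]]
Verify stationarity: grad f(x*) = H x* + g = (0, 0).
Eigenvalues of H: -11, -5.
Both eigenvalues < 0, so H is negative definite -> x* is a strict local max.

max


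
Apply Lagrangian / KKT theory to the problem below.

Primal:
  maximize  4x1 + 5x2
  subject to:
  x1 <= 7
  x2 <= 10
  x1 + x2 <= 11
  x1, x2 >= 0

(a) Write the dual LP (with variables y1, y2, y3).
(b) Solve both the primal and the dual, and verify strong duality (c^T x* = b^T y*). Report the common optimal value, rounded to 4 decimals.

The standard primal-dual pair for 'max c^T x s.t. A x <= b, x >= 0' is:
  Dual:  min b^T y  s.t.  A^T y >= c,  y >= 0.

So the dual LP is:
  minimize  7y1 + 10y2 + 11y3
  subject to:
    y1 + y3 >= 4
    y2 + y3 >= 5
    y1, y2, y3 >= 0

Solving the primal: x* = (1, 10).
  primal value c^T x* = 54.
Solving the dual: y* = (0, 1, 4).
  dual value b^T y* = 54.
Strong duality: c^T x* = b^T y*. Confirmed.

54


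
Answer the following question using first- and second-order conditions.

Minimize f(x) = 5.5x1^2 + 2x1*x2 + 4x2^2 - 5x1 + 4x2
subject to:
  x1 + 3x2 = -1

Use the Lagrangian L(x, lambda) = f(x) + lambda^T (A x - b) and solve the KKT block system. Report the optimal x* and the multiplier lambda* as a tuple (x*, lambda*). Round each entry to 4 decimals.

Form the Lagrangian:
  L(x, lambda) = (1/2) x^T Q x + c^T x + lambda^T (A x - b)
Stationarity (grad_x L = 0): Q x + c + A^T lambda = 0.
Primal feasibility: A x = b.

This gives the KKT block system:
  [ Q   A^T ] [ x     ]   [-c ]
  [ A    0  ] [ lambda ] = [ b ]

Solving the linear system:
  x*      = (0.5789, -0.5263)
  lambda* = (-0.3158)
  f(x*)   = -2.6579

x* = (0.5789, -0.5263), lambda* = (-0.3158)


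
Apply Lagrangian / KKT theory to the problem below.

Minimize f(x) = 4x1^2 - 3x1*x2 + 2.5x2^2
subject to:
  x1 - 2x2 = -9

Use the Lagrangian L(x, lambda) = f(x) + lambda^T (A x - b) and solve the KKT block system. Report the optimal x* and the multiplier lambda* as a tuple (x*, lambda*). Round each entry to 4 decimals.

Form the Lagrangian:
  L(x, lambda) = (1/2) x^T Q x + c^T x + lambda^T (A x - b)
Stationarity (grad_x L = 0): Q x + c + A^T lambda = 0.
Primal feasibility: A x = b.

This gives the KKT block system:
  [ Q   A^T ] [ x     ]   [-c ]
  [ A    0  ] [ lambda ] = [ b ]

Solving the linear system:
  x*      = (0.36, 4.68)
  lambda* = (11.16)
  f(x*)   = 50.22

x* = (0.36, 4.68), lambda* = (11.16)


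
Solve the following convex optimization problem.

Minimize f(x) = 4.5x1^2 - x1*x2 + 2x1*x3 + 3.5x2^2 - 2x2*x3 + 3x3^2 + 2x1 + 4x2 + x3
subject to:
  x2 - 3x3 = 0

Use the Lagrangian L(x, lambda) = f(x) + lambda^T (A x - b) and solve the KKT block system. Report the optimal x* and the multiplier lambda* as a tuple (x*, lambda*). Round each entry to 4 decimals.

Form the Lagrangian:
  L(x, lambda) = (1/2) x^T Q x + c^T x + lambda^T (A x - b)
Stationarity (grad_x L = 0): Q x + c + A^T lambda = 0.
Primal feasibility: A x = b.

This gives the KKT block system:
  [ Q   A^T ] [ x     ]   [-c ]
  [ A    0  ] [ lambda ] = [ b ]

Solving the linear system:
  x*      = (-0.248, -0.6973, -0.2324)
  lambda* = (0.168)
  f(x*)   = -1.7588

x* = (-0.248, -0.6973, -0.2324), lambda* = (0.168)


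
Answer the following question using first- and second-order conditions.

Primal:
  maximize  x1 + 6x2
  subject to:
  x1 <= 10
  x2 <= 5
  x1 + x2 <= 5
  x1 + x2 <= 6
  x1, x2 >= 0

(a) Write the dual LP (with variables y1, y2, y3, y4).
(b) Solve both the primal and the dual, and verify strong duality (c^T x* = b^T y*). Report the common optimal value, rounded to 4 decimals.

The standard primal-dual pair for 'max c^T x s.t. A x <= b, x >= 0' is:
  Dual:  min b^T y  s.t.  A^T y >= c,  y >= 0.

So the dual LP is:
  minimize  10y1 + 5y2 + 5y3 + 6y4
  subject to:
    y1 + y3 + y4 >= 1
    y2 + y3 + y4 >= 6
    y1, y2, y3, y4 >= 0

Solving the primal: x* = (0, 5).
  primal value c^T x* = 30.
Solving the dual: y* = (0, 5, 1, 0).
  dual value b^T y* = 30.
Strong duality: c^T x* = b^T y*. Confirmed.

30


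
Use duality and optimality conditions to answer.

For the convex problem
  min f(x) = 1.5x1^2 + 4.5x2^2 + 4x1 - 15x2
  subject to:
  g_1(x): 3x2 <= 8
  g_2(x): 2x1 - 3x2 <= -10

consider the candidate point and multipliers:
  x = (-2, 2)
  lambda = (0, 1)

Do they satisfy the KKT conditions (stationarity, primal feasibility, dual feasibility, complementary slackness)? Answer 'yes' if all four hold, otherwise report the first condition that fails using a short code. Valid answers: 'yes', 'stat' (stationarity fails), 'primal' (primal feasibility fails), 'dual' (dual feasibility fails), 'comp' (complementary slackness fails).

Gradient of f: grad f(x) = Q x + c = (-2, 3)
Constraint values g_i(x) = a_i^T x - b_i:
  g_1((-2, 2)) = -2
  g_2((-2, 2)) = 0
Stationarity residual: grad f(x) + sum_i lambda_i a_i = (0, 0)
  -> stationarity OK
Primal feasibility (all g_i <= 0): OK
Dual feasibility (all lambda_i >= 0): OK
Complementary slackness (lambda_i * g_i(x) = 0 for all i): OK

Verdict: yes, KKT holds.

yes


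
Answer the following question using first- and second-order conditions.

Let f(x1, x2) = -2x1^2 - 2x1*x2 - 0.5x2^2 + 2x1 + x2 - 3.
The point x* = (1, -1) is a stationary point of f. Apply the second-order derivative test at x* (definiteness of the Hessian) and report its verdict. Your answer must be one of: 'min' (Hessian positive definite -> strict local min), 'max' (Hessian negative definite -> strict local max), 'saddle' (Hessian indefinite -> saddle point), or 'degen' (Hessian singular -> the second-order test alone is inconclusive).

Compute the Hessian H = grad^2 f:
  H = [[-4, -2], [-2, -1]]
Verify stationarity: grad f(x*) = H x* + g = (0, 0).
Eigenvalues of H: -5, 0.
H has a zero eigenvalue (singular; negative semidefinite but not definite), so H is neither positive definite, negative definite, nor indefinite. The second-order test alone is inconclusive -> degen.
(Indeed, f is constant along the null direction of H through x*, so x* is not a strict local extremum.)

degen


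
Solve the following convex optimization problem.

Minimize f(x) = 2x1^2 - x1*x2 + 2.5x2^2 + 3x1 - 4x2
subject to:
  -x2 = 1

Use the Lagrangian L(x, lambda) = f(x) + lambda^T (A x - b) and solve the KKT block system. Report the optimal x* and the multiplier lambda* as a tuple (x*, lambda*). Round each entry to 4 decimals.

Form the Lagrangian:
  L(x, lambda) = (1/2) x^T Q x + c^T x + lambda^T (A x - b)
Stationarity (grad_x L = 0): Q x + c + A^T lambda = 0.
Primal feasibility: A x = b.

This gives the KKT block system:
  [ Q   A^T ] [ x     ]   [-c ]
  [ A    0  ] [ lambda ] = [ b ]

Solving the linear system:
  x*      = (-1, -1)
  lambda* = (-8)
  f(x*)   = 4.5

x* = (-1, -1), lambda* = (-8)


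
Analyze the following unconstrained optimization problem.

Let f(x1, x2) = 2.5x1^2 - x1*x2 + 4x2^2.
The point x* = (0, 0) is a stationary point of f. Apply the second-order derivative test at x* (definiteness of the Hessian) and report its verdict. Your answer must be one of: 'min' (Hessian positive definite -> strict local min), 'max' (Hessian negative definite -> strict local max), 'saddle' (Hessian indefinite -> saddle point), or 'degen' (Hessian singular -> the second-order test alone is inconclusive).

Compute the Hessian H = grad^2 f:
  H = [[5, -1], [-1, 8]]
Verify stationarity: grad f(x*) = H x* + g = (0, 0).
Eigenvalues of H: 4.6972, 8.3028.
Both eigenvalues > 0, so H is positive definite -> x* is a strict local min.

min


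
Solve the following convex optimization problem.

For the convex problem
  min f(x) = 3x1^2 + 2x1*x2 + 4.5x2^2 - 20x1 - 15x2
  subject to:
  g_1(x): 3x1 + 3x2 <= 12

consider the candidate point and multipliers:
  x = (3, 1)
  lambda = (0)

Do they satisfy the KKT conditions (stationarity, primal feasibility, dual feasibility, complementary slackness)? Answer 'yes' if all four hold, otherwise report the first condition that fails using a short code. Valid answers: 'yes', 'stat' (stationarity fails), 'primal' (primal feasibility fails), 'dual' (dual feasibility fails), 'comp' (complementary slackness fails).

Gradient of f: grad f(x) = Q x + c = (0, 0)
Constraint values g_i(x) = a_i^T x - b_i:
  g_1((3, 1)) = 0
Stationarity residual: grad f(x) + sum_i lambda_i a_i = (0, 0)
  -> stationarity OK
Primal feasibility (all g_i <= 0): OK
Dual feasibility (all lambda_i >= 0): OK
Complementary slackness (lambda_i * g_i(x) = 0 for all i): OK

Verdict: yes, KKT holds.

yes


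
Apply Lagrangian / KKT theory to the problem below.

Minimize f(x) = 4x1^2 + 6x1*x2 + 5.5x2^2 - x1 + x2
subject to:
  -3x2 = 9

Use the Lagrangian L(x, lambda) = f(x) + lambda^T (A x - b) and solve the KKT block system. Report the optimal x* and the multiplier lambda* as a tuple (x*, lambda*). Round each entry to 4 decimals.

Form the Lagrangian:
  L(x, lambda) = (1/2) x^T Q x + c^T x + lambda^T (A x - b)
Stationarity (grad_x L = 0): Q x + c + A^T lambda = 0.
Primal feasibility: A x = b.

This gives the KKT block system:
  [ Q   A^T ] [ x     ]   [-c ]
  [ A    0  ] [ lambda ] = [ b ]

Solving the linear system:
  x*      = (2.375, -3)
  lambda* = (-5.9167)
  f(x*)   = 23.9375

x* = (2.375, -3), lambda* = (-5.9167)


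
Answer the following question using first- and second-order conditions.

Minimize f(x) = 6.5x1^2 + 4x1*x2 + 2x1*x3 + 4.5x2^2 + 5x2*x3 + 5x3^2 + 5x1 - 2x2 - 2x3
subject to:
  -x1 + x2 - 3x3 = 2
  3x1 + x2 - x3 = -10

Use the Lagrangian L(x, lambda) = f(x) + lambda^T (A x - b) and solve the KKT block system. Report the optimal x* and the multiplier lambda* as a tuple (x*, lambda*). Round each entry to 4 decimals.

Form the Lagrangian:
  L(x, lambda) = (1/2) x^T Q x + c^T x + lambda^T (A x - b)
Stationarity (grad_x L = 0): Q x + c + A^T lambda = 0.
Primal feasibility: A x = b.

This gives the KKT block system:
  [ Q   A^T ] [ x     ]   [-c ]
  [ A    0  ] [ lambda ] = [ b ]

Solving the linear system:
  x*      = (-3.3121, 0.5606, 0.6242)
  lambda* = (-3.3303, 10.4121)
  f(x*)   = 45.9258

x* = (-3.3121, 0.5606, 0.6242), lambda* = (-3.3303, 10.4121)


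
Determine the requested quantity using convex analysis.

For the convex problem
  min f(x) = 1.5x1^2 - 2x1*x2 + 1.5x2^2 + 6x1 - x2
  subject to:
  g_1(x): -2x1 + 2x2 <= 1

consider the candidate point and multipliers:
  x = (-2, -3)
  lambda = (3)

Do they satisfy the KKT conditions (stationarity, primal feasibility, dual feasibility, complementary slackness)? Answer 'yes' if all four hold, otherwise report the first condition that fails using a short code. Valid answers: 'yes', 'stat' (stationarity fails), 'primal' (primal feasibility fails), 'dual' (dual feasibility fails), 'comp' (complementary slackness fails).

Gradient of f: grad f(x) = Q x + c = (6, -6)
Constraint values g_i(x) = a_i^T x - b_i:
  g_1((-2, -3)) = -3
Stationarity residual: grad f(x) + sum_i lambda_i a_i = (0, 0)
  -> stationarity OK
Primal feasibility (all g_i <= 0): OK
Dual feasibility (all lambda_i >= 0): OK
Complementary slackness (lambda_i * g_i(x) = 0 for all i): FAILS

Verdict: the first failing condition is complementary_slackness -> comp.

comp


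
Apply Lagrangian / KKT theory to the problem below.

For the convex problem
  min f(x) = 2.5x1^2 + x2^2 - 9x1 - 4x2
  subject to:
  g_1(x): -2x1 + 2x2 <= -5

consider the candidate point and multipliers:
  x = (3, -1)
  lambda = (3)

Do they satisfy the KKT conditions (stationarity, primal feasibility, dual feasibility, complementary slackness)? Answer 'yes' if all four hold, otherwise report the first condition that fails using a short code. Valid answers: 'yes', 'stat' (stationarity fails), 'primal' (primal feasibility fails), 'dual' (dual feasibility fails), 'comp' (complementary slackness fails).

Gradient of f: grad f(x) = Q x + c = (6, -6)
Constraint values g_i(x) = a_i^T x - b_i:
  g_1((3, -1)) = -3
Stationarity residual: grad f(x) + sum_i lambda_i a_i = (0, 0)
  -> stationarity OK
Primal feasibility (all g_i <= 0): OK
Dual feasibility (all lambda_i >= 0): OK
Complementary slackness (lambda_i * g_i(x) = 0 for all i): FAILS

Verdict: the first failing condition is complementary_slackness -> comp.

comp


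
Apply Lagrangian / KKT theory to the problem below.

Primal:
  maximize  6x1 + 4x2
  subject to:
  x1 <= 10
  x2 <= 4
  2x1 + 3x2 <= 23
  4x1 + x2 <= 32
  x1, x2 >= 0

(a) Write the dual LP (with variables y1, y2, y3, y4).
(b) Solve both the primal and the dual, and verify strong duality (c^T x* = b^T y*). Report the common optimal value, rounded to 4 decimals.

The standard primal-dual pair for 'max c^T x s.t. A x <= b, x >= 0' is:
  Dual:  min b^T y  s.t.  A^T y >= c,  y >= 0.

So the dual LP is:
  minimize  10y1 + 4y2 + 23y3 + 32y4
  subject to:
    y1 + 2y3 + 4y4 >= 6
    y2 + 3y3 + y4 >= 4
    y1, y2, y3, y4 >= 0

Solving the primal: x* = (7.3, 2.8).
  primal value c^T x* = 55.
Solving the dual: y* = (0, 0, 1, 1).
  dual value b^T y* = 55.
Strong duality: c^T x* = b^T y*. Confirmed.

55


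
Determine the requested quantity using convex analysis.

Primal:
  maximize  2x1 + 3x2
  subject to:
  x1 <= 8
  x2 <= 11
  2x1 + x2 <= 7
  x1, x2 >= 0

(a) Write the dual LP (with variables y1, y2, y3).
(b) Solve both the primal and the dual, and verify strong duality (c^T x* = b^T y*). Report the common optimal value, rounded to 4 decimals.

The standard primal-dual pair for 'max c^T x s.t. A x <= b, x >= 0' is:
  Dual:  min b^T y  s.t.  A^T y >= c,  y >= 0.

So the dual LP is:
  minimize  8y1 + 11y2 + 7y3
  subject to:
    y1 + 2y3 >= 2
    y2 + y3 >= 3
    y1, y2, y3 >= 0

Solving the primal: x* = (0, 7).
  primal value c^T x* = 21.
Solving the dual: y* = (0, 0, 3).
  dual value b^T y* = 21.
Strong duality: c^T x* = b^T y*. Confirmed.

21


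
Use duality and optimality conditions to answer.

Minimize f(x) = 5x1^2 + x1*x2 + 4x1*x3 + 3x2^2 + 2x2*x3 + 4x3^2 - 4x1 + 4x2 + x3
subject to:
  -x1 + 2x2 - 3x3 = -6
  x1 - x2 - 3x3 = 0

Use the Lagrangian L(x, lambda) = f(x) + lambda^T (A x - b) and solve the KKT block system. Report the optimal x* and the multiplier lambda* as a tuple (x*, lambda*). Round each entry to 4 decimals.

Form the Lagrangian:
  L(x, lambda) = (1/2) x^T Q x + c^T x + lambda^T (A x - b)
Stationarity (grad_x L = 0): Q x + c + A^T lambda = 0.
Primal feasibility: A x = b.

This gives the KKT block system:
  [ Q   A^T ] [ x     ]   [-c ]
  [ A    0  ] [ lambda ] = [ b ]

Solving the linear system:
  x*      = (0.4919, -1.6721, 0.7213)
  lambda* = (1.9653, -0.1672)
  f(x*)   = 1.9285

x* = (0.4919, -1.6721, 0.7213), lambda* = (1.9653, -0.1672)


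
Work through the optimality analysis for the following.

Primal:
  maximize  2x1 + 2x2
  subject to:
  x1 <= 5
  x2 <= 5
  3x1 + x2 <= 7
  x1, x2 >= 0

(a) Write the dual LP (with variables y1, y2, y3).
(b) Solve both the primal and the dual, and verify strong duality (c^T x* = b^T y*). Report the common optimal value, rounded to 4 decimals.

The standard primal-dual pair for 'max c^T x s.t. A x <= b, x >= 0' is:
  Dual:  min b^T y  s.t.  A^T y >= c,  y >= 0.

So the dual LP is:
  minimize  5y1 + 5y2 + 7y3
  subject to:
    y1 + 3y3 >= 2
    y2 + y3 >= 2
    y1, y2, y3 >= 0

Solving the primal: x* = (0.6667, 5).
  primal value c^T x* = 11.3333.
Solving the dual: y* = (0, 1.3333, 0.6667).
  dual value b^T y* = 11.3333.
Strong duality: c^T x* = b^T y*. Confirmed.

11.3333


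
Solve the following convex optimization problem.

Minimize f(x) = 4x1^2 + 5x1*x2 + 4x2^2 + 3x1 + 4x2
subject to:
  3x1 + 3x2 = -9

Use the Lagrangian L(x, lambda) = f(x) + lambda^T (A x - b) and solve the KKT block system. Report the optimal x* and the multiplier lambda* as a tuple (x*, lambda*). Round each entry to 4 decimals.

Form the Lagrangian:
  L(x, lambda) = (1/2) x^T Q x + c^T x + lambda^T (A x - b)
Stationarity (grad_x L = 0): Q x + c + A^T lambda = 0.
Primal feasibility: A x = b.

This gives the KKT block system:
  [ Q   A^T ] [ x     ]   [-c ]
  [ A    0  ] [ lambda ] = [ b ]

Solving the linear system:
  x*      = (-1.3333, -1.6667)
  lambda* = (5.3333)
  f(x*)   = 18.6667

x* = (-1.3333, -1.6667), lambda* = (5.3333)


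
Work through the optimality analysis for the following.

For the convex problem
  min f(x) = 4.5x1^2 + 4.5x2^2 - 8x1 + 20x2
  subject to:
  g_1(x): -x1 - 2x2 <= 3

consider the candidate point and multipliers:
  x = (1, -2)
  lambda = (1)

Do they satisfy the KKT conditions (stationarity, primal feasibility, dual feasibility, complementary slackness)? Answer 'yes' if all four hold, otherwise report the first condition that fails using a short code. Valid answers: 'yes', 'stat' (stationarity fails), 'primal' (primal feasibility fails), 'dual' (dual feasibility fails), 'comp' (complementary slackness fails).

Gradient of f: grad f(x) = Q x + c = (1, 2)
Constraint values g_i(x) = a_i^T x - b_i:
  g_1((1, -2)) = 0
Stationarity residual: grad f(x) + sum_i lambda_i a_i = (0, 0)
  -> stationarity OK
Primal feasibility (all g_i <= 0): OK
Dual feasibility (all lambda_i >= 0): OK
Complementary slackness (lambda_i * g_i(x) = 0 for all i): OK

Verdict: yes, KKT holds.

yes


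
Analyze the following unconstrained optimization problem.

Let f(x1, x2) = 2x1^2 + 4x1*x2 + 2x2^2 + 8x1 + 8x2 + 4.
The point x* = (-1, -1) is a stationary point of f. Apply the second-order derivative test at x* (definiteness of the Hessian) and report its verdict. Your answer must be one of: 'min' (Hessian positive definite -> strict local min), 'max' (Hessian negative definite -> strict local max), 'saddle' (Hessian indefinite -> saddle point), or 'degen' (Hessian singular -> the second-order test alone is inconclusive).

Compute the Hessian H = grad^2 f:
  H = [[4, 4], [4, 4]]
Verify stationarity: grad f(x*) = H x* + g = (0, 0).
Eigenvalues of H: 0, 8.
H has a zero eigenvalue (singular; positive semidefinite but not definite), so H is neither positive definite, negative definite, nor indefinite. The second-order test alone is inconclusive -> degen.
(Indeed, f is constant along the null direction of H through x*, so x* is not a strict local extremum.)

degen


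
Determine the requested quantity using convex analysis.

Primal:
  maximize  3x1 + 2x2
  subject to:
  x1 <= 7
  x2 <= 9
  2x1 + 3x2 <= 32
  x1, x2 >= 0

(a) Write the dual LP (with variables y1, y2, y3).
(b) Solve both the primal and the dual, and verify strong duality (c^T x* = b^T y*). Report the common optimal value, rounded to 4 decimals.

The standard primal-dual pair for 'max c^T x s.t. A x <= b, x >= 0' is:
  Dual:  min b^T y  s.t.  A^T y >= c,  y >= 0.

So the dual LP is:
  minimize  7y1 + 9y2 + 32y3
  subject to:
    y1 + 2y3 >= 3
    y2 + 3y3 >= 2
    y1, y2, y3 >= 0

Solving the primal: x* = (7, 6).
  primal value c^T x* = 33.
Solving the dual: y* = (1.6667, 0, 0.6667).
  dual value b^T y* = 33.
Strong duality: c^T x* = b^T y*. Confirmed.

33


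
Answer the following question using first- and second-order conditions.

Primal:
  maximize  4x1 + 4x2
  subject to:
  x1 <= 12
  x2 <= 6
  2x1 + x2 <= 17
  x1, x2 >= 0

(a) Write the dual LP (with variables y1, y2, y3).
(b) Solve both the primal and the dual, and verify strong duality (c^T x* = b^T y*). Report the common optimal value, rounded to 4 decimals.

The standard primal-dual pair for 'max c^T x s.t. A x <= b, x >= 0' is:
  Dual:  min b^T y  s.t.  A^T y >= c,  y >= 0.

So the dual LP is:
  minimize  12y1 + 6y2 + 17y3
  subject to:
    y1 + 2y3 >= 4
    y2 + y3 >= 4
    y1, y2, y3 >= 0

Solving the primal: x* = (5.5, 6).
  primal value c^T x* = 46.
Solving the dual: y* = (0, 2, 2).
  dual value b^T y* = 46.
Strong duality: c^T x* = b^T y*. Confirmed.

46


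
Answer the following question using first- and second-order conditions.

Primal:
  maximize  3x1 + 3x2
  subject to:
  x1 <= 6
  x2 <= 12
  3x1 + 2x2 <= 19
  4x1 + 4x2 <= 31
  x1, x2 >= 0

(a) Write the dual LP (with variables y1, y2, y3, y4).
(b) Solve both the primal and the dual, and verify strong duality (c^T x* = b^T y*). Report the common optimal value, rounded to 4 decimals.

The standard primal-dual pair for 'max c^T x s.t. A x <= b, x >= 0' is:
  Dual:  min b^T y  s.t.  A^T y >= c,  y >= 0.

So the dual LP is:
  minimize  6y1 + 12y2 + 19y3 + 31y4
  subject to:
    y1 + 3y3 + 4y4 >= 3
    y2 + 2y3 + 4y4 >= 3
    y1, y2, y3, y4 >= 0

Solving the primal: x* = (3.5, 4.25).
  primal value c^T x* = 23.25.
Solving the dual: y* = (0, 0, 0, 0.75).
  dual value b^T y* = 23.25.
Strong duality: c^T x* = b^T y*. Confirmed.

23.25


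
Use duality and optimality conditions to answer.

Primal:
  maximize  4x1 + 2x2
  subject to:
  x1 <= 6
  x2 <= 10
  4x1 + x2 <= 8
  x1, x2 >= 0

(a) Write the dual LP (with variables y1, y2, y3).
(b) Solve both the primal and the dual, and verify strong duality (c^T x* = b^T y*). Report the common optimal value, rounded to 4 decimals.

The standard primal-dual pair for 'max c^T x s.t. A x <= b, x >= 0' is:
  Dual:  min b^T y  s.t.  A^T y >= c,  y >= 0.

So the dual LP is:
  minimize  6y1 + 10y2 + 8y3
  subject to:
    y1 + 4y3 >= 4
    y2 + y3 >= 2
    y1, y2, y3 >= 0

Solving the primal: x* = (0, 8).
  primal value c^T x* = 16.
Solving the dual: y* = (0, 0, 2).
  dual value b^T y* = 16.
Strong duality: c^T x* = b^T y*. Confirmed.

16


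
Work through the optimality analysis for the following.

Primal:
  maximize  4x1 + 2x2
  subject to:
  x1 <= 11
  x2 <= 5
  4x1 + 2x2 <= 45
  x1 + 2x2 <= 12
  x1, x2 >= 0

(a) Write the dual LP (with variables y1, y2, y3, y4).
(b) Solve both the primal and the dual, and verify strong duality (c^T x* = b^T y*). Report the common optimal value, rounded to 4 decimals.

The standard primal-dual pair for 'max c^T x s.t. A x <= b, x >= 0' is:
  Dual:  min b^T y  s.t.  A^T y >= c,  y >= 0.

So the dual LP is:
  minimize  11y1 + 5y2 + 45y3 + 12y4
  subject to:
    y1 + 4y3 + y4 >= 4
    y2 + 2y3 + 2y4 >= 2
    y1, y2, y3, y4 >= 0

Solving the primal: x* = (11, 0.5).
  primal value c^T x* = 45.
Solving the dual: y* = (0, 0, 1, 0).
  dual value b^T y* = 45.
Strong duality: c^T x* = b^T y*. Confirmed.

45


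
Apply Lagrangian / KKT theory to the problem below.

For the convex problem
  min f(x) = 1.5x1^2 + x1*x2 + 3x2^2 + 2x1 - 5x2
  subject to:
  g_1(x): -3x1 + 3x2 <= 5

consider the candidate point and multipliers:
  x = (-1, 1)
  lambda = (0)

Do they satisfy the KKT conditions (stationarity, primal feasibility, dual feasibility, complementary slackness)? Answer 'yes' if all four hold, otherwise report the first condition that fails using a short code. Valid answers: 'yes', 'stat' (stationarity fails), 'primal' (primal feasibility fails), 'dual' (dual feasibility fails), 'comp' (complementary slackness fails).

Gradient of f: grad f(x) = Q x + c = (0, 0)
Constraint values g_i(x) = a_i^T x - b_i:
  g_1((-1, 1)) = 1
Stationarity residual: grad f(x) + sum_i lambda_i a_i = (0, 0)
  -> stationarity OK
Primal feasibility (all g_i <= 0): FAILS
Dual feasibility (all lambda_i >= 0): OK
Complementary slackness (lambda_i * g_i(x) = 0 for all i): OK

Verdict: the first failing condition is primal_feasibility -> primal.

primal


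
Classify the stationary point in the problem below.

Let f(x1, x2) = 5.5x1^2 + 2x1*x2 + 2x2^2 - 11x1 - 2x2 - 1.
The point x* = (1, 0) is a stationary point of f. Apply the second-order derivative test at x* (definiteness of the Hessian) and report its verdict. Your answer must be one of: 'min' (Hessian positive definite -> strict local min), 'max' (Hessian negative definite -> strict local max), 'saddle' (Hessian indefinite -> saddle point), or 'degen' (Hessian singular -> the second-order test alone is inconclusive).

Compute the Hessian H = grad^2 f:
  H = [[11, 2], [2, 4]]
Verify stationarity: grad f(x*) = H x* + g = (0, 0).
Eigenvalues of H: 3.4689, 11.5311.
Both eigenvalues > 0, so H is positive definite -> x* is a strict local min.

min


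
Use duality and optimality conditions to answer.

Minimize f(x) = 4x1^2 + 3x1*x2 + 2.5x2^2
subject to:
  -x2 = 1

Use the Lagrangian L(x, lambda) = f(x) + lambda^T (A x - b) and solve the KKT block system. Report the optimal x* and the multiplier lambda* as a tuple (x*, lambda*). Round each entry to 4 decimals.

Form the Lagrangian:
  L(x, lambda) = (1/2) x^T Q x + c^T x + lambda^T (A x - b)
Stationarity (grad_x L = 0): Q x + c + A^T lambda = 0.
Primal feasibility: A x = b.

This gives the KKT block system:
  [ Q   A^T ] [ x     ]   [-c ]
  [ A    0  ] [ lambda ] = [ b ]

Solving the linear system:
  x*      = (0.375, -1)
  lambda* = (-3.875)
  f(x*)   = 1.9375

x* = (0.375, -1), lambda* = (-3.875)


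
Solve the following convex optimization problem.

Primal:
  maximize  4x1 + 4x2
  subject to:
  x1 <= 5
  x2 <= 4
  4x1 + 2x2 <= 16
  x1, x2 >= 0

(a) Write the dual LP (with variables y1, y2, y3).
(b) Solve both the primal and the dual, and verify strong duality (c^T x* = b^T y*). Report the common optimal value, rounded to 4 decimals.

The standard primal-dual pair for 'max c^T x s.t. A x <= b, x >= 0' is:
  Dual:  min b^T y  s.t.  A^T y >= c,  y >= 0.

So the dual LP is:
  minimize  5y1 + 4y2 + 16y3
  subject to:
    y1 + 4y3 >= 4
    y2 + 2y3 >= 4
    y1, y2, y3 >= 0

Solving the primal: x* = (2, 4).
  primal value c^T x* = 24.
Solving the dual: y* = (0, 2, 1).
  dual value b^T y* = 24.
Strong duality: c^T x* = b^T y*. Confirmed.

24


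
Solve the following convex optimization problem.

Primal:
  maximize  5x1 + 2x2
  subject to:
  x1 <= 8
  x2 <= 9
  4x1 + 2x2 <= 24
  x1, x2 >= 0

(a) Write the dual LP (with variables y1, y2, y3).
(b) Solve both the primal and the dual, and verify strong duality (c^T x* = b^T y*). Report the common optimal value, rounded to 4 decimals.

The standard primal-dual pair for 'max c^T x s.t. A x <= b, x >= 0' is:
  Dual:  min b^T y  s.t.  A^T y >= c,  y >= 0.

So the dual LP is:
  minimize  8y1 + 9y2 + 24y3
  subject to:
    y1 + 4y3 >= 5
    y2 + 2y3 >= 2
    y1, y2, y3 >= 0

Solving the primal: x* = (6, 0).
  primal value c^T x* = 30.
Solving the dual: y* = (0, 0, 1.25).
  dual value b^T y* = 30.
Strong duality: c^T x* = b^T y*. Confirmed.

30


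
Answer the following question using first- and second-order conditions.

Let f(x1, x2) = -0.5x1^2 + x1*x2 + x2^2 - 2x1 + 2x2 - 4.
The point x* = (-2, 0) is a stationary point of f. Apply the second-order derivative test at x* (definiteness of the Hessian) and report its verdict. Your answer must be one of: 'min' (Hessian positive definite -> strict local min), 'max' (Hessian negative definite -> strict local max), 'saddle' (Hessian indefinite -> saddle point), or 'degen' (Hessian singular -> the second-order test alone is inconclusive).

Compute the Hessian H = grad^2 f:
  H = [[-1, 1], [1, 2]]
Verify stationarity: grad f(x*) = H x* + g = (0, 0).
Eigenvalues of H: -1.3028, 2.3028.
Eigenvalues have mixed signs, so H is indefinite -> x* is a saddle point.

saddle


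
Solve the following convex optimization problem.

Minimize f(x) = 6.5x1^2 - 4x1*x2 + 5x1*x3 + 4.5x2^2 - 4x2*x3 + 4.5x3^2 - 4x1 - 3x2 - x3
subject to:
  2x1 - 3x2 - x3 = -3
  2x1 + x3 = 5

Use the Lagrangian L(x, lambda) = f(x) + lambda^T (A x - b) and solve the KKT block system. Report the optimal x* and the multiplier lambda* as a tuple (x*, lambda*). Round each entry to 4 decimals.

Form the Lagrangian:
  L(x, lambda) = (1/2) x^T Q x + c^T x + lambda^T (A x - b)
Stationarity (grad_x L = 0): Q x + c + A^T lambda = 0.
Primal feasibility: A x = b.

This gives the KKT block system:
  [ Q   A^T ] [ x     ]   [-c ]
  [ A    0  ] [ lambda ] = [ b ]

Solving the linear system:
  x*      = (1.9461, 1.9281, 1.1078)
  lambda* = (0.7126, -10.2754)
  f(x*)   = 19.4192

x* = (1.9461, 1.9281, 1.1078), lambda* = (0.7126, -10.2754)


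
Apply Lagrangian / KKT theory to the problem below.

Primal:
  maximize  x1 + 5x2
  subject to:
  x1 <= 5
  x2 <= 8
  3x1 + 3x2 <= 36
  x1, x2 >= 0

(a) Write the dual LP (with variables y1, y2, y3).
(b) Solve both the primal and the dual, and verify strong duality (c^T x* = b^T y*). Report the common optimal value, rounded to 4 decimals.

The standard primal-dual pair for 'max c^T x s.t. A x <= b, x >= 0' is:
  Dual:  min b^T y  s.t.  A^T y >= c,  y >= 0.

So the dual LP is:
  minimize  5y1 + 8y2 + 36y3
  subject to:
    y1 + 3y3 >= 1
    y2 + 3y3 >= 5
    y1, y2, y3 >= 0

Solving the primal: x* = (4, 8).
  primal value c^T x* = 44.
Solving the dual: y* = (0, 4, 0.3333).
  dual value b^T y* = 44.
Strong duality: c^T x* = b^T y*. Confirmed.

44


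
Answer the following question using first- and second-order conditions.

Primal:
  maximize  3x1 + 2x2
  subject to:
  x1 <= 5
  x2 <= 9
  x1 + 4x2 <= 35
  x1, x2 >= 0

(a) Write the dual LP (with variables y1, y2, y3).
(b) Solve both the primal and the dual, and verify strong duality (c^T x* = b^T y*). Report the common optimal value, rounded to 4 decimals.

The standard primal-dual pair for 'max c^T x s.t. A x <= b, x >= 0' is:
  Dual:  min b^T y  s.t.  A^T y >= c,  y >= 0.

So the dual LP is:
  minimize  5y1 + 9y2 + 35y3
  subject to:
    y1 + y3 >= 3
    y2 + 4y3 >= 2
    y1, y2, y3 >= 0

Solving the primal: x* = (5, 7.5).
  primal value c^T x* = 30.
Solving the dual: y* = (2.5, 0, 0.5).
  dual value b^T y* = 30.
Strong duality: c^T x* = b^T y*. Confirmed.

30


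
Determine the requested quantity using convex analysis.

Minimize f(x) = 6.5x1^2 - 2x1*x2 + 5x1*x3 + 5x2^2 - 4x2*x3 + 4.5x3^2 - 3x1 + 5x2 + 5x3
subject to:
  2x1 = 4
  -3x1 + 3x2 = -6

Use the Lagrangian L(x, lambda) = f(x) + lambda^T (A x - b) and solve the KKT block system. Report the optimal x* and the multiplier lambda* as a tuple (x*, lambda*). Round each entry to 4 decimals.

Form the Lagrangian:
  L(x, lambda) = (1/2) x^T Q x + c^T x + lambda^T (A x - b)
Stationarity (grad_x L = 0): Q x + c + A^T lambda = 0.
Primal feasibility: A x = b.

This gives the KKT block system:
  [ Q   A^T ] [ x     ]   [-c ]
  [ A    0  ] [ lambda ] = [ b ]

Solving the linear system:
  x*      = (2, 0, -1.6667)
  lambda* = (-11.1667, -2.5556)
  f(x*)   = 7.5

x* = (2, 0, -1.6667), lambda* = (-11.1667, -2.5556)


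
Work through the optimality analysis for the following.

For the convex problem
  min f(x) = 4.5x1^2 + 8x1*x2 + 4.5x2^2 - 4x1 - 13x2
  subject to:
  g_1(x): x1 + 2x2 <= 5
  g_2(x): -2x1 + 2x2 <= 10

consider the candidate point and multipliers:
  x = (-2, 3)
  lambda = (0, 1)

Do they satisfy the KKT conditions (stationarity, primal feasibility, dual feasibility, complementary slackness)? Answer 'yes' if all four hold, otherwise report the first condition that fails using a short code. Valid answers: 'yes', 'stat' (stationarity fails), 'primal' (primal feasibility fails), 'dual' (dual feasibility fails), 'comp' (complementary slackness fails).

Gradient of f: grad f(x) = Q x + c = (2, -2)
Constraint values g_i(x) = a_i^T x - b_i:
  g_1((-2, 3)) = -1
  g_2((-2, 3)) = 0
Stationarity residual: grad f(x) + sum_i lambda_i a_i = (0, 0)
  -> stationarity OK
Primal feasibility (all g_i <= 0): OK
Dual feasibility (all lambda_i >= 0): OK
Complementary slackness (lambda_i * g_i(x) = 0 for all i): OK

Verdict: yes, KKT holds.

yes


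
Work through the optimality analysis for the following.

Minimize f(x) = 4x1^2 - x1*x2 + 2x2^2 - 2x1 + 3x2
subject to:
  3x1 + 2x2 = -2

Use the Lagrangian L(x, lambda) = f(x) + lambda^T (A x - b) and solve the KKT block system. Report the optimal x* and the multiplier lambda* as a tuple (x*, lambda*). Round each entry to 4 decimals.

Form the Lagrangian:
  L(x, lambda) = (1/2) x^T Q x + c^T x + lambda^T (A x - b)
Stationarity (grad_x L = 0): Q x + c + A^T lambda = 0.
Primal feasibility: A x = b.

This gives the KKT block system:
  [ Q   A^T ] [ x     ]   [-c ]
  [ A    0  ] [ lambda ] = [ b ]

Solving the linear system:
  x*      = (-0.025, -0.9625)
  lambda* = (0.4125)
  f(x*)   = -1.0063

x* = (-0.025, -0.9625), lambda* = (0.4125)


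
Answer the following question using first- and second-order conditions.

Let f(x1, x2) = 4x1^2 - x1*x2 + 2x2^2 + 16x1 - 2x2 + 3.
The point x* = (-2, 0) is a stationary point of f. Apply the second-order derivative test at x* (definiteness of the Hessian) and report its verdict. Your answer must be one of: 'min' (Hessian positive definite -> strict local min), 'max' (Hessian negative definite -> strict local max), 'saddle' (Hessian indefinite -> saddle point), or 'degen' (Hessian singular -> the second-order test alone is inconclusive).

Compute the Hessian H = grad^2 f:
  H = [[8, -1], [-1, 4]]
Verify stationarity: grad f(x*) = H x* + g = (0, 0).
Eigenvalues of H: 3.7639, 8.2361.
Both eigenvalues > 0, so H is positive definite -> x* is a strict local min.

min


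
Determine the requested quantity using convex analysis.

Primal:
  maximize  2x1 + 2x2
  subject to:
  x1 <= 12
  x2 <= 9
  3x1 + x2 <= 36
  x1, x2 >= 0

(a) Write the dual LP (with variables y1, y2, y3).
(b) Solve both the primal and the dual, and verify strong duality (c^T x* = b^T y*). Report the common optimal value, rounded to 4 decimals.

The standard primal-dual pair for 'max c^T x s.t. A x <= b, x >= 0' is:
  Dual:  min b^T y  s.t.  A^T y >= c,  y >= 0.

So the dual LP is:
  minimize  12y1 + 9y2 + 36y3
  subject to:
    y1 + 3y3 >= 2
    y2 + y3 >= 2
    y1, y2, y3 >= 0

Solving the primal: x* = (9, 9).
  primal value c^T x* = 36.
Solving the dual: y* = (0, 1.3333, 0.6667).
  dual value b^T y* = 36.
Strong duality: c^T x* = b^T y*. Confirmed.

36


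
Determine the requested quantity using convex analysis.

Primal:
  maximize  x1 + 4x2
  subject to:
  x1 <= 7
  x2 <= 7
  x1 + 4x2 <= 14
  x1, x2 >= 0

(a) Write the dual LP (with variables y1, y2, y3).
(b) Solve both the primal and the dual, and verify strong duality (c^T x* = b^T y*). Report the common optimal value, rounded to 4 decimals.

The standard primal-dual pair for 'max c^T x s.t. A x <= b, x >= 0' is:
  Dual:  min b^T y  s.t.  A^T y >= c,  y >= 0.

So the dual LP is:
  minimize  7y1 + 7y2 + 14y3
  subject to:
    y1 + y3 >= 1
    y2 + 4y3 >= 4
    y1, y2, y3 >= 0

Solving the primal: x* = (0, 3.5).
  primal value c^T x* = 14.
Solving the dual: y* = (0, 0, 1).
  dual value b^T y* = 14.
Strong duality: c^T x* = b^T y*. Confirmed.

14


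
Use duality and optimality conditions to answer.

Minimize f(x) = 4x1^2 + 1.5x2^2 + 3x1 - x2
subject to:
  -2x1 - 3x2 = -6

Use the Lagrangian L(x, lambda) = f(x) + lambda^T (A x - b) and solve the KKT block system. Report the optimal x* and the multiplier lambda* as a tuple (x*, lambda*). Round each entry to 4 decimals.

Form the Lagrangian:
  L(x, lambda) = (1/2) x^T Q x + c^T x + lambda^T (A x - b)
Stationarity (grad_x L = 0): Q x + c + A^T lambda = 0.
Primal feasibility: A x = b.

This gives the KKT block system:
  [ Q   A^T ] [ x     ]   [-c ]
  [ A    0  ] [ lambda ] = [ b ]

Solving the linear system:
  x*      = (0.0357, 1.9762)
  lambda* = (1.6429)
  f(x*)   = 3.994

x* = (0.0357, 1.9762), lambda* = (1.6429)


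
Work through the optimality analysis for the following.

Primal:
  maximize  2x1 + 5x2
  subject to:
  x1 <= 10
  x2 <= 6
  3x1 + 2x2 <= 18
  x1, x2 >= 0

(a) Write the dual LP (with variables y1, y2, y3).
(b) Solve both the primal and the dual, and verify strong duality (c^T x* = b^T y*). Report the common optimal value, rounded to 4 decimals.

The standard primal-dual pair for 'max c^T x s.t. A x <= b, x >= 0' is:
  Dual:  min b^T y  s.t.  A^T y >= c,  y >= 0.

So the dual LP is:
  minimize  10y1 + 6y2 + 18y3
  subject to:
    y1 + 3y3 >= 2
    y2 + 2y3 >= 5
    y1, y2, y3 >= 0

Solving the primal: x* = (2, 6).
  primal value c^T x* = 34.
Solving the dual: y* = (0, 3.6667, 0.6667).
  dual value b^T y* = 34.
Strong duality: c^T x* = b^T y*. Confirmed.

34


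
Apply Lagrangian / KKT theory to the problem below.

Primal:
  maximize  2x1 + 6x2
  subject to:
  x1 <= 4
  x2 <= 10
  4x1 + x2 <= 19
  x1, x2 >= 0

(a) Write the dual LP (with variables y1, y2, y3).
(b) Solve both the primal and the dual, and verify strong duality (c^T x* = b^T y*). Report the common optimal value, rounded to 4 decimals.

The standard primal-dual pair for 'max c^T x s.t. A x <= b, x >= 0' is:
  Dual:  min b^T y  s.t.  A^T y >= c,  y >= 0.

So the dual LP is:
  minimize  4y1 + 10y2 + 19y3
  subject to:
    y1 + 4y3 >= 2
    y2 + y3 >= 6
    y1, y2, y3 >= 0

Solving the primal: x* = (2.25, 10).
  primal value c^T x* = 64.5.
Solving the dual: y* = (0, 5.5, 0.5).
  dual value b^T y* = 64.5.
Strong duality: c^T x* = b^T y*. Confirmed.

64.5
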